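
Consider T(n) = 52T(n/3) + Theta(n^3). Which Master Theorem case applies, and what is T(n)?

Master Theorem for T(n) = 52T(n/3) + O(n^3):

a = 52, b = 3, c = 3
log_b(a) = log_3(52) = 3.5966

Case 1: c = 3 < log_3(52) = 3.5966
T(n) = O(n^(log_3 52))

For T(n) = 52T(n/3) + O(n^3): log_3(52) = 3.5966. This is Case 1 of the Master Theorem (c < log_b(a), work dominated by leaves), giving O(n^(log_3 52)).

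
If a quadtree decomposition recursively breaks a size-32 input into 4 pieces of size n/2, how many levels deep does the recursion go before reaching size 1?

For divide and conquer with division factor 2:

Problem sizes at each level:
Level 0: 32
Level 1: 16
Level 2: 8
Level 3: 4
Level 4: 2
Level 5: 1

The root is level 0 and the size-1 base case is level 5 (the tree spans levels 0 through 5, i.e. 6 levels counting the root), so the depth is the number of divisions: log_2(32) = 5

The recursion tree depth is log_2(32) = 5. At each level, the problem size is divided by 2, so it takes 5 divisions to reduce to a base case of size 1. The algorithm makes 4 recursive calls at each level.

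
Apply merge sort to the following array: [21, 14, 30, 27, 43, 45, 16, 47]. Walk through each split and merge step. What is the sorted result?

Merge sort trace:

Split: [21, 14, 30, 27, 43, 45, 16, 47] -> [21, 14, 30, 27] and [43, 45, 16, 47]
  Split: [21, 14, 30, 27] -> [21, 14] and [30, 27]
    Split: [21, 14] -> [21] and [14]
    Merge: [21] + [14] -> [14, 21]
    Split: [30, 27] -> [30] and [27]
    Merge: [30] + [27] -> [27, 30]
  Merge: [14, 21] + [27, 30] -> [14, 21, 27, 30]
  Split: [43, 45, 16, 47] -> [43, 45] and [16, 47]
    Split: [43, 45] -> [43] and [45]
    Merge: [43] + [45] -> [43, 45]
    Split: [16, 47] -> [16] and [47]
    Merge: [16] + [47] -> [16, 47]
  Merge: [43, 45] + [16, 47] -> [16, 43, 45, 47]
Merge: [14, 21, 27, 30] + [16, 43, 45, 47] -> [14, 16, 21, 27, 30, 43, 45, 47]

Final sorted array: [14, 16, 21, 27, 30, 43, 45, 47]

The merge sort proceeds by recursively splitting the array and merging sorted halves.
After all merges, the sorted array is [14, 16, 21, 27, 30, 43, 45, 47].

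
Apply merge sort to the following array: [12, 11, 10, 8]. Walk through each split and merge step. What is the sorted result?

Merge sort trace:

Split: [12, 11, 10, 8] -> [12, 11] and [10, 8]
  Split: [12, 11] -> [12] and [11]
  Merge: [12] + [11] -> [11, 12]
  Split: [10, 8] -> [10] and [8]
  Merge: [10] + [8] -> [8, 10]
Merge: [11, 12] + [8, 10] -> [8, 10, 11, 12]

Final sorted array: [8, 10, 11, 12]

The merge sort proceeds by recursively splitting the array and merging sorted halves.
After all merges, the sorted array is [8, 10, 11, 12].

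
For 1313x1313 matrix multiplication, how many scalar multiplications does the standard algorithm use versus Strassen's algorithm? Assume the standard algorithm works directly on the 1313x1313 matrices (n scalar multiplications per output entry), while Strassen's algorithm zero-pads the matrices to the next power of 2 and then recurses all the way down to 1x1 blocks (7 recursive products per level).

Matrix multiplication for 1313x1313 matrices:

Strassen's algorithm requires power-of-2 dimensions. Pad 1313x1313 to 2048x2048 (next power of 2).

Standard algorithm: 1313^3 = 2263571297 multiplications
Strassen's algorithm: 7^(log2(2048)) = 7^11 = 1977326743 multiplications
Savings: 2263571297 - 1977326743 = 286244554 multiplications

Standard: 2263571297 multiplications (1313^3). Strassen: 1977326743 multiplications (7^11, after padding to 2048x2048). Strassen reduces 8 recursive multiplications to 7 at each level.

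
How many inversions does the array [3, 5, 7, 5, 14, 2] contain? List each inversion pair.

Finding inversions in [3, 5, 7, 5, 14, 2]:

(0, 5): arr[0]=3 > arr[5]=2
(1, 5): arr[1]=5 > arr[5]=2
(2, 3): arr[2]=7 > arr[3]=5
(2, 5): arr[2]=7 > arr[5]=2
(3, 5): arr[3]=5 > arr[5]=2
(4, 5): arr[4]=14 > arr[5]=2

Total inversions: 6

The array has 6 inversion(s): (0,5), (1,5), (2,3), (2,5), (3,5), (4,5). Each pair (i,j) satisfies i < j and arr[i] > arr[j].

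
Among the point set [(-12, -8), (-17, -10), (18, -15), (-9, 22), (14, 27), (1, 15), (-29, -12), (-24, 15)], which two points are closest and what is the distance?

Computing all pairwise distances among 8 points:

d((-12, -8), (-17, -10)) = 5.3852 <-- minimum
d((-12, -8), (18, -15)) = 30.8058
d((-12, -8), (-9, 22)) = 30.1496
d((-12, -8), (14, 27)) = 43.6005
d((-12, -8), (1, 15)) = 26.4197
d((-12, -8), (-29, -12)) = 17.4642
d((-12, -8), (-24, 15)) = 25.9422
d((-17, -10), (18, -15)) = 35.3553
d((-17, -10), (-9, 22)) = 32.9848
d((-17, -10), (14, 27)) = 48.2701
d((-17, -10), (1, 15)) = 30.8058
d((-17, -10), (-29, -12)) = 12.1655
d((-17, -10), (-24, 15)) = 25.9615
d((18, -15), (-9, 22)) = 45.8039
d((18, -15), (14, 27)) = 42.19
d((18, -15), (1, 15)) = 34.4819
d((18, -15), (-29, -12)) = 47.0956
d((18, -15), (-24, 15)) = 51.614
d((-9, 22), (14, 27)) = 23.5372
d((-9, 22), (1, 15)) = 12.2066
d((-9, 22), (-29, -12)) = 39.4462
d((-9, 22), (-24, 15)) = 16.5529
d((14, 27), (1, 15)) = 17.6918
d((14, 27), (-29, -12)) = 58.0517
d((14, 27), (-24, 15)) = 39.8497
d((1, 15), (-29, -12)) = 40.3609
d((1, 15), (-24, 15)) = 25.0
d((-29, -12), (-24, 15)) = 27.4591

Closest pair: (-12, -8) and (-17, -10) with distance 5.3852

The closest pair is (-12, -8) and (-17, -10) with Euclidean distance 5.3852. For 8 points, brute-force pairwise comparison is shown above. For large n, the divide-and-conquer algorithm (sort by x, recurse on halves, check the dividing strip) achieves O(n log n).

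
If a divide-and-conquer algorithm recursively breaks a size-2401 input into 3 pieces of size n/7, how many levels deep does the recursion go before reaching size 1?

For divide and conquer with division factor 7:

Problem sizes at each level:
Level 0: 2401
Level 1: 343
Level 2: 49
Level 3: 7
Level 4: 1

The root is level 0 and the size-1 base case is level 4 (the tree spans levels 0 through 4, i.e. 5 levels counting the root), so the depth is the number of divisions: log_7(2401) = 4

The recursion tree depth is log_7(2401) = 4. At each level, the problem size is divided by 7, so it takes 4 divisions to reduce to a base case of size 1. The algorithm makes 3 recursive calls at each level.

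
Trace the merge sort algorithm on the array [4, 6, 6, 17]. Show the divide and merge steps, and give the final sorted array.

Merge sort trace:

Split: [4, 6, 6, 17] -> [4, 6] and [6, 17]
  Split: [4, 6] -> [4] and [6]
  Merge: [4] + [6] -> [4, 6]
  Split: [6, 17] -> [6] and [17]
  Merge: [6] + [17] -> [6, 17]
Merge: [4, 6] + [6, 17] -> [4, 6, 6, 17]

Final sorted array: [4, 6, 6, 17]

The merge sort proceeds by recursively splitting the array and merging sorted halves.
After all merges, the sorted array is [4, 6, 6, 17].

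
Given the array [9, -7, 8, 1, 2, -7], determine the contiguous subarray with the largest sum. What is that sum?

Using Kadane's algorithm on [9, -7, 8, 1, 2, -7]:

Scanning through the array:
Position 1 (value -7): max_ending_here = 2, max_so_far = 9
Position 2 (value 8): max_ending_here = 10, max_so_far = 10
Position 3 (value 1): max_ending_here = 11, max_so_far = 11
Position 4 (value 2): max_ending_here = 13, max_so_far = 13
Position 5 (value -7): max_ending_here = 6, max_so_far = 13

Maximum subarray: [9, -7, 8, 1, 2]
Maximum sum: 13

The maximum subarray is [9, -7, 8, 1, 2] with sum 13. This subarray runs from index 0 to index 4.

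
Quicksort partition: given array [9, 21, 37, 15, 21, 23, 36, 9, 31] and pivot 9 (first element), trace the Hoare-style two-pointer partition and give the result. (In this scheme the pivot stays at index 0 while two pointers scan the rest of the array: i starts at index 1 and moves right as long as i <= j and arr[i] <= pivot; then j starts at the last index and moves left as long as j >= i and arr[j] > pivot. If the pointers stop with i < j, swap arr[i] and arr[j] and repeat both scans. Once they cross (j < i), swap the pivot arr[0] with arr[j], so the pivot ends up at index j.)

Hoare-style two-pointer partition with pivot = 9:

Initial array: [9, 21, 37, 15, 21, 23, 36, 9, 31]

Pointers start at i = 1, j = 8.
i stops at index 1 (arr[1]=21 > 9), j stops at index 7 (arr[7]=9 <= 9): swap arr[1] and arr[7], array becomes [9, 9, 37, 15, 21, 23, 36, 21, 31]
i ends at 2, j ends at 1: the pointers have crossed (j < i), so scanning stops.

Swap pivot arr[0] with arr[1] to place pivot at position 1: [9, 9, 37, 15, 21, 23, 36, 21, 31]
Pivot position: 1

After partitioning with pivot 9, the array becomes [9, 9, 37, 15, 21, 23, 36, 21, 31]. The pivot is placed at index 1. All elements to the left of the pivot are <= 9, and all elements to the right are > 9.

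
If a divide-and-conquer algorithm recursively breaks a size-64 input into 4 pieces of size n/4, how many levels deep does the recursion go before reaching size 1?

For divide and conquer with division factor 4:

Problem sizes at each level:
Level 0: 64
Level 1: 16
Level 2: 4
Level 3: 1

The root is level 0 and the size-1 base case is level 3 (the tree spans levels 0 through 3, i.e. 4 levels counting the root), so the depth is the number of divisions: log_4(64) = 3

The recursion tree depth is log_4(64) = 3. At each level, the problem size is divided by 4, so it takes 3 divisions to reduce to a base case of size 1. The algorithm makes 4 recursive calls at each level.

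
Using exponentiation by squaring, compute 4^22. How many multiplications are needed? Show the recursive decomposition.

Computing 4^22 by squaring (build up from 4^1; each line after the first costs one multiplication):

4^1 = 4
4^2 = (4^1)^2 = 4^2 = 16
4^4 = (4^2)^2 = 16^2 = 256
4^5 = 4 * 4^4 = 4 * 256 = 1024
4^10 = (4^5)^2 = 1024^2 = 1048576
4^11 = 4 * 4^10 = 4 * 1048576 = 4194304
4^22 = (4^11)^2 = 4194304^2 = 17592186044416

Result: 17592186044416
Multiplications needed: 6 (6 lines after 4^1)

4^22 = 17592186044416. Using exponentiation by squaring, this requires 6 multiplications. The key idea: if the exponent is even, square the half-power; if odd, multiply by the base once.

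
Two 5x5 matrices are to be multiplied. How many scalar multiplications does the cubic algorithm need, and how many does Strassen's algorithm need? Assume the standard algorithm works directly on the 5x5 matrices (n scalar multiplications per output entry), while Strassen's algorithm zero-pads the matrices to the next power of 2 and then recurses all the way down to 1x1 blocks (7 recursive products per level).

Matrix multiplication for 5x5 matrices:

Strassen's algorithm requires power-of-2 dimensions. Pad 5x5 to 8x8 (next power of 2).

Standard algorithm: 5^3 = 125 multiplications
Strassen's algorithm: 7^(log2(8)) = 7^3 = 343 multiplications
Difference: 125 - 343 = -218 (Strassen uses MORE here due to padding overhead — for small or just-over-power-of-2 n, padding can outweigh the per-level savings)

Standard: 125 multiplications (5^3). Strassen: 343 multiplications (7^3, after padding to 8x8). Strassen reduces 8 recursive multiplications to 7 at each level.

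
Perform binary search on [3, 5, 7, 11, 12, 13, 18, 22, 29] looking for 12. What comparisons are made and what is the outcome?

Binary search for 12 in [3, 5, 7, 11, 12, 13, 18, 22, 29]:

lo=0, hi=8, mid=4, arr[mid]=12 -> Found target at index 4!

Binary search finds 12 at index 4 after 1 comparisons. The search repeatedly halves the search space by comparing with the middle element.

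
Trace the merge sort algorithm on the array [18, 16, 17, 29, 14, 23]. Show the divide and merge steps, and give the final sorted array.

Merge sort trace:

Split: [18, 16, 17, 29, 14, 23] -> [18, 16, 17] and [29, 14, 23]
  Split: [18, 16, 17] -> [18] and [16, 17]
    Split: [16, 17] -> [16] and [17]
    Merge: [16] + [17] -> [16, 17]
  Merge: [18] + [16, 17] -> [16, 17, 18]
  Split: [29, 14, 23] -> [29] and [14, 23]
    Split: [14, 23] -> [14] and [23]
    Merge: [14] + [23] -> [14, 23]
  Merge: [29] + [14, 23] -> [14, 23, 29]
Merge: [16, 17, 18] + [14, 23, 29] -> [14, 16, 17, 18, 23, 29]

Final sorted array: [14, 16, 17, 18, 23, 29]

The merge sort proceeds by recursively splitting the array and merging sorted halves.
After all merges, the sorted array is [14, 16, 17, 18, 23, 29].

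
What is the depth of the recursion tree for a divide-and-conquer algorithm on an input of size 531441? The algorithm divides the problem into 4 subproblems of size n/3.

For divide and conquer with division factor 3:

Problem sizes at each level:
Level 0: 531441
Level 1: 177147
Level 2: 59049
Level 3: 19683
Level 4: 6561
Level 5: 2187
Level 6: 729
Level 7: 243
Level 8: 81
Level 9: 27
Level 10: 9
Level 11: 3
Level 12: 1

The root is level 0 and the size-1 base case is level 12 (the tree spans levels 0 through 12, i.e. 13 levels counting the root), so the depth is the number of divisions: log_3(531441) = 12

The recursion tree depth is log_3(531441) = 12. At each level, the problem size is divided by 3, so it takes 12 divisions to reduce to a base case of size 1. The algorithm makes 4 recursive calls at each level.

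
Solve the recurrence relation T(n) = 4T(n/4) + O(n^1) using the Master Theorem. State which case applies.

Master Theorem for T(n) = 4T(n/4) + O(n^1):

a = 4, b = 4, c = 1
log_b(a) = log_4(4) = 1.0000

Case 2: c = 1 = log_4(4) = 1.0000
T(n) = O(n^1 log n) = O(n log n)

For T(n) = 4T(n/4) + O(n^1): log_4(4) = 1.0000. This is Case 2 of the Master Theorem (c = log_b(a), equal work at all levels), giving O(n log n).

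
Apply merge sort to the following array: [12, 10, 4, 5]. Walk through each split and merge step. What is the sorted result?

Merge sort trace:

Split: [12, 10, 4, 5] -> [12, 10] and [4, 5]
  Split: [12, 10] -> [12] and [10]
  Merge: [12] + [10] -> [10, 12]
  Split: [4, 5] -> [4] and [5]
  Merge: [4] + [5] -> [4, 5]
Merge: [10, 12] + [4, 5] -> [4, 5, 10, 12]

Final sorted array: [4, 5, 10, 12]

The merge sort proceeds by recursively splitting the array and merging sorted halves.
After all merges, the sorted array is [4, 5, 10, 12].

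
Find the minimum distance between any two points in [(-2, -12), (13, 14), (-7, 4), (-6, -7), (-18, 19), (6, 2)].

Computing all pairwise distances among 6 points:

d((-2, -12), (13, 14)) = 30.0167
d((-2, -12), (-7, 4)) = 16.7631
d((-2, -12), (-6, -7)) = 6.4031 <-- minimum
d((-2, -12), (-18, 19)) = 34.8855
d((-2, -12), (6, 2)) = 16.1245
d((13, 14), (-7, 4)) = 22.3607
d((13, 14), (-6, -7)) = 28.3196
d((13, 14), (-18, 19)) = 31.4006
d((13, 14), (6, 2)) = 13.8924
d((-7, 4), (-6, -7)) = 11.0454
d((-7, 4), (-18, 19)) = 18.6011
d((-7, 4), (6, 2)) = 13.1529
d((-6, -7), (-18, 19)) = 28.6356
d((-6, -7), (6, 2)) = 15.0
d((-18, 19), (6, 2)) = 29.4109

Closest pair: (-2, -12) and (-6, -7) with distance 6.4031

The closest pair is (-2, -12) and (-6, -7) with Euclidean distance 6.4031. For 6 points, brute-force pairwise comparison is shown above. For large n, the divide-and-conquer algorithm (sort by x, recurse on halves, check the dividing strip) achieves O(n log n).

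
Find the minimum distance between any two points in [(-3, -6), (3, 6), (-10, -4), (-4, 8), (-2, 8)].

Computing all pairwise distances among 5 points:

d((-3, -6), (3, 6)) = 13.4164
d((-3, -6), (-10, -4)) = 7.2801
d((-3, -6), (-4, 8)) = 14.0357
d((-3, -6), (-2, 8)) = 14.0357
d((3, 6), (-10, -4)) = 16.4012
d((3, 6), (-4, 8)) = 7.2801
d((3, 6), (-2, 8)) = 5.3852
d((-10, -4), (-4, 8)) = 13.4164
d((-10, -4), (-2, 8)) = 14.4222
d((-4, 8), (-2, 8)) = 2.0 <-- minimum

Closest pair: (-4, 8) and (-2, 8) with distance 2.0

The closest pair is (-4, 8) and (-2, 8) with Euclidean distance 2.0. For 5 points, brute-force pairwise comparison is shown above. For large n, the divide-and-conquer algorithm (sort by x, recurse on halves, check the dividing strip) achieves O(n log n).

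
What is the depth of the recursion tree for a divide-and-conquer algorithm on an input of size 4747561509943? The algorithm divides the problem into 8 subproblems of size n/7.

For divide and conquer with division factor 7:

Problem sizes at each level:
Level 0: 4747561509943
Level 1: 678223072849
Level 2: 96889010407
Level 3: 13841287201
Level 4: 1977326743
Level 5: 282475249
Level 6: 40353607
Level 7: 5764801
Level 8: 823543
Level 9: 117649
Level 10: 16807
Level 11: 2401
Level 12: 343
Level 13: 49
Level 14: 7
Level 15: 1

The root is level 0 and the size-1 base case is level 15 (the tree spans levels 0 through 15, i.e. 16 levels counting the root), so the depth is the number of divisions: log_7(4747561509943) = 15

The recursion tree depth is log_7(4747561509943) = 15. At each level, the problem size is divided by 7, so it takes 15 divisions to reduce to a base case of size 1. The algorithm makes 8 recursive calls at each level.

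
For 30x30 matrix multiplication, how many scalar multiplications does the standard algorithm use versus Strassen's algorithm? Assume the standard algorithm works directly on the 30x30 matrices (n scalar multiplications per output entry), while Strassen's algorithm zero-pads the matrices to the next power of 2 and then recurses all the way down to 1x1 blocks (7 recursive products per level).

Matrix multiplication for 30x30 matrices:

Strassen's algorithm requires power-of-2 dimensions. Pad 30x30 to 32x32 (next power of 2).

Standard algorithm: 30^3 = 27000 multiplications
Strassen's algorithm: 7^(log2(32)) = 7^5 = 16807 multiplications
Savings: 27000 - 16807 = 10193 multiplications

Standard: 27000 multiplications (30^3). Strassen: 16807 multiplications (7^5, after padding to 32x32). Strassen reduces 8 recursive multiplications to 7 at each level.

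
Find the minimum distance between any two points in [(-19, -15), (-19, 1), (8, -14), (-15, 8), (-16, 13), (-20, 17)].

Computing all pairwise distances among 6 points:

d((-19, -15), (-19, 1)) = 16.0
d((-19, -15), (8, -14)) = 27.0185
d((-19, -15), (-15, 8)) = 23.3452
d((-19, -15), (-16, 13)) = 28.1603
d((-19, -15), (-20, 17)) = 32.0156
d((-19, 1), (8, -14)) = 30.8869
d((-19, 1), (-15, 8)) = 8.0623
d((-19, 1), (-16, 13)) = 12.3693
d((-19, 1), (-20, 17)) = 16.0312
d((8, -14), (-15, 8)) = 31.8277
d((8, -14), (-16, 13)) = 36.1248
d((8, -14), (-20, 17)) = 41.7732
d((-15, 8), (-16, 13)) = 5.099 <-- minimum
d((-15, 8), (-20, 17)) = 10.2956
d((-16, 13), (-20, 17)) = 5.6569

Closest pair: (-15, 8) and (-16, 13) with distance 5.099

The closest pair is (-15, 8) and (-16, 13) with Euclidean distance 5.099. For 6 points, brute-force pairwise comparison is shown above. For large n, the divide-and-conquer algorithm (sort by x, recurse on halves, check the dividing strip) achieves O(n log n).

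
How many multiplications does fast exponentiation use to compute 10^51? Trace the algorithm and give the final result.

Computing 10^51 by squaring (build up from 10^1; each line after the first costs one multiplication):

10^1 = 10
10^2 = (10^1)^2 = 10^2 = 100
10^3 = 10 * 10^2 = 10 * 100 = 1000
10^6 = (10^3)^2 = 1000^2 = 1000000
10^12 = (10^6)^2 = 1000000^2 = 1000000000000
10^24 = (10^12)^2 = 1000000000000^2 = 1000000000000000000000000
10^25 = 10 * 10^24 = 10 * 1000000000000000000000000 = 10000000000000000000000000
10^50 = (10^25)^2 = 10000000000000000000000000^2 = 100000000000000000000000000000000000000000000000000
10^51 = 10 * 10^50 = 10 * 100000000000000000000000000000000000000000000000000 = 1000000000000000000000000000000000000000000000000000

Result: 1000000000000000000000000000000000000000000000000000
Multiplications needed: 8 (8 lines after 10^1)

10^51 = 1000000000000000000000000000000000000000000000000000. Using exponentiation by squaring, this requires 8 multiplications. The key idea: if the exponent is even, square the half-power; if odd, multiply by the base once.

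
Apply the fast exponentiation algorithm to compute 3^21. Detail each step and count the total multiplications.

Computing 3^21 by squaring (build up from 3^1; each line after the first costs one multiplication):

3^1 = 3
3^2 = (3^1)^2 = 3^2 = 9
3^4 = (3^2)^2 = 9^2 = 81
3^5 = 3 * 3^4 = 3 * 81 = 243
3^10 = (3^5)^2 = 243^2 = 59049
3^20 = (3^10)^2 = 59049^2 = 3486784401
3^21 = 3 * 3^20 = 3 * 3486784401 = 10460353203

Result: 10460353203
Multiplications needed: 6 (6 lines after 3^1)

3^21 = 10460353203. Using exponentiation by squaring, this requires 6 multiplications. The key idea: if the exponent is even, square the half-power; if odd, multiply by the base once.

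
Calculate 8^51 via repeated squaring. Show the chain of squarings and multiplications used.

Computing 8^51 by squaring (build up from 8^1; each line after the first costs one multiplication):

8^1 = 8
8^2 = (8^1)^2 = 8^2 = 64
8^3 = 8 * 8^2 = 8 * 64 = 512
8^6 = (8^3)^2 = 512^2 = 262144
8^12 = (8^6)^2 = 262144^2 = 68719476736
8^24 = (8^12)^2 = 68719476736^2 = 4722366482869645213696
8^25 = 8 * 8^24 = 8 * 4722366482869645213696 = 37778931862957161709568
8^50 = (8^25)^2 = 37778931862957161709568^2 = 1427247692705959881058285969449495136382746624
8^51 = 8 * 8^50 = 8 * 1427247692705959881058285969449495136382746624 = 11417981541647679048466287755595961091061972992

Result: 11417981541647679048466287755595961091061972992
Multiplications needed: 8 (8 lines after 8^1)

8^51 = 11417981541647679048466287755595961091061972992. Using exponentiation by squaring, this requires 8 multiplications. The key idea: if the exponent is even, square the half-power; if odd, multiply by the base once.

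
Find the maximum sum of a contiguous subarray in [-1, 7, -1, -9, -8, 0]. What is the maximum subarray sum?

Using Kadane's algorithm on [-1, 7, -1, -9, -8, 0]:

Scanning through the array:
Position 1 (value 7): max_ending_here = 7, max_so_far = 7
Position 2 (value -1): max_ending_here = 6, max_so_far = 7
Position 3 (value -9): max_ending_here = -3, max_so_far = 7
Position 4 (value -8): max_ending_here = -8, max_so_far = 7
Position 5 (value 0): max_ending_here = 0, max_so_far = 7

Maximum subarray: [7]
Maximum sum: 7

The maximum subarray is [7] with sum 7. This subarray runs from index 1 to index 1.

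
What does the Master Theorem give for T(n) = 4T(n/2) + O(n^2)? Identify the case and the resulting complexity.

Master Theorem for T(n) = 4T(n/2) + O(n^2):

a = 4, b = 2, c = 2
log_b(a) = log_2(4) = 2.0000

Case 2: c = 2 = log_2(4) = 2.0000
T(n) = O(n^2 log n) = O(n^2 log n)

For T(n) = 4T(n/2) + O(n^2): log_2(4) = 2.0000. This is Case 2 of the Master Theorem (c = log_b(a), equal work at all levels), giving O(n^2 log n).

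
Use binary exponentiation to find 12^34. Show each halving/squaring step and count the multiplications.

Computing 12^34 by squaring (build up from 12^1; each line after the first costs one multiplication):

12^1 = 12
12^2 = (12^1)^2 = 12^2 = 144
12^4 = (12^2)^2 = 144^2 = 20736
12^8 = (12^4)^2 = 20736^2 = 429981696
12^16 = (12^8)^2 = 429981696^2 = 184884258895036416
12^17 = 12 * 12^16 = 12 * 184884258895036416 = 2218611106740436992
12^34 = (12^17)^2 = 2218611106740436992^2 = 4922235242952026704037113243122008064

Result: 4922235242952026704037113243122008064
Multiplications needed: 6 (6 lines after 12^1)

12^34 = 4922235242952026704037113243122008064. Using exponentiation by squaring, this requires 6 multiplications. The key idea: if the exponent is even, square the half-power; if odd, multiply by the base once.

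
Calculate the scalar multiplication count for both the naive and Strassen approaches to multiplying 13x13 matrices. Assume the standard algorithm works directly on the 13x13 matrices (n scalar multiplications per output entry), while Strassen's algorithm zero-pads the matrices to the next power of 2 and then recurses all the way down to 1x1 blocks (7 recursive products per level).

Matrix multiplication for 13x13 matrices:

Strassen's algorithm requires power-of-2 dimensions. Pad 13x13 to 16x16 (next power of 2).

Standard algorithm: 13^3 = 2197 multiplications
Strassen's algorithm: 7^(log2(16)) = 7^4 = 2401 multiplications
Difference: 2197 - 2401 = -204 (Strassen uses MORE here due to padding overhead — for small or just-over-power-of-2 n, padding can outweigh the per-level savings)

Standard: 2197 multiplications (13^3). Strassen: 2401 multiplications (7^4, after padding to 16x16). Strassen reduces 8 recursive multiplications to 7 at each level.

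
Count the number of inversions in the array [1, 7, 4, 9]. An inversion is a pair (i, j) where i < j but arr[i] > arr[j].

Finding inversions in [1, 7, 4, 9]:

(1, 2): arr[1]=7 > arr[2]=4

Total inversions: 1

The array has 1 inversion(s): (1,2). Each pair (i,j) satisfies i < j and arr[i] > arr[j].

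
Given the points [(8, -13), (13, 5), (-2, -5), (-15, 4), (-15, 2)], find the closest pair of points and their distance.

Computing all pairwise distances among 5 points:

d((8, -13), (13, 5)) = 18.6815
d((8, -13), (-2, -5)) = 12.8062
d((8, -13), (-15, 4)) = 28.6007
d((8, -13), (-15, 2)) = 27.4591
d((13, 5), (-2, -5)) = 18.0278
d((13, 5), (-15, 4)) = 28.0179
d((13, 5), (-15, 2)) = 28.1603
d((-2, -5), (-15, 4)) = 15.8114
d((-2, -5), (-15, 2)) = 14.7648
d((-15, 4), (-15, 2)) = 2.0 <-- minimum

Closest pair: (-15, 4) and (-15, 2) with distance 2.0

The closest pair is (-15, 4) and (-15, 2) with Euclidean distance 2.0. For 5 points, brute-force pairwise comparison is shown above. For large n, the divide-and-conquer algorithm (sort by x, recurse on halves, check the dividing strip) achieves O(n log n).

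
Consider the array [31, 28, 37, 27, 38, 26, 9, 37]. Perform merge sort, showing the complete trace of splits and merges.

Merge sort trace:

Split: [31, 28, 37, 27, 38, 26, 9, 37] -> [31, 28, 37, 27] and [38, 26, 9, 37]
  Split: [31, 28, 37, 27] -> [31, 28] and [37, 27]
    Split: [31, 28] -> [31] and [28]
    Merge: [31] + [28] -> [28, 31]
    Split: [37, 27] -> [37] and [27]
    Merge: [37] + [27] -> [27, 37]
  Merge: [28, 31] + [27, 37] -> [27, 28, 31, 37]
  Split: [38, 26, 9, 37] -> [38, 26] and [9, 37]
    Split: [38, 26] -> [38] and [26]
    Merge: [38] + [26] -> [26, 38]
    Split: [9, 37] -> [9] and [37]
    Merge: [9] + [37] -> [9, 37]
  Merge: [26, 38] + [9, 37] -> [9, 26, 37, 38]
Merge: [27, 28, 31, 37] + [9, 26, 37, 38] -> [9, 26, 27, 28, 31, 37, 37, 38]

Final sorted array: [9, 26, 27, 28, 31, 37, 37, 38]

The merge sort proceeds by recursively splitting the array and merging sorted halves.
After all merges, the sorted array is [9, 26, 27, 28, 31, 37, 37, 38].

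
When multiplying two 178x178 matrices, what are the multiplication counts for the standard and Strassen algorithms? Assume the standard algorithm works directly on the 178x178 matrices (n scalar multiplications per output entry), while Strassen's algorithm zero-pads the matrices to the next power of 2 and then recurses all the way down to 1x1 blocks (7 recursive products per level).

Matrix multiplication for 178x178 matrices:

Strassen's algorithm requires power-of-2 dimensions. Pad 178x178 to 256x256 (next power of 2).

Standard algorithm: 178^3 = 5639752 multiplications
Strassen's algorithm: 7^(log2(256)) = 7^8 = 5764801 multiplications
Difference: 5639752 - 5764801 = -125049 (Strassen uses MORE here due to padding overhead — for small or just-over-power-of-2 n, padding can outweigh the per-level savings)

Standard: 5639752 multiplications (178^3). Strassen: 5764801 multiplications (7^8, after padding to 256x256). Strassen reduces 8 recursive multiplications to 7 at each level.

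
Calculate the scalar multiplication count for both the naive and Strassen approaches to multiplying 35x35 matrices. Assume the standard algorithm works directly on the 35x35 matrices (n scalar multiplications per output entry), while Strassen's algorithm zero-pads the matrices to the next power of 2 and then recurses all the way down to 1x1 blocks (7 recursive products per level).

Matrix multiplication for 35x35 matrices:

Strassen's algorithm requires power-of-2 dimensions. Pad 35x35 to 64x64 (next power of 2).

Standard algorithm: 35^3 = 42875 multiplications
Strassen's algorithm: 7^(log2(64)) = 7^6 = 117649 multiplications
Difference: 42875 - 117649 = -74774 (Strassen uses MORE here due to padding overhead — for small or just-over-power-of-2 n, padding can outweigh the per-level savings)

Standard: 42875 multiplications (35^3). Strassen: 117649 multiplications (7^6, after padding to 64x64). Strassen reduces 8 recursive multiplications to 7 at each level.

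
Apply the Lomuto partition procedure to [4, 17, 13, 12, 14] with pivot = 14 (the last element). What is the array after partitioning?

Lomuto partition with pivot = 14:

Initial array: [4, 17, 13, 12, 14]

arr[0]=4 <= 14: swap with position 0, array becomes [4, 17, 13, 12, 14]
arr[1]=17 > 14: no swap
arr[2]=13 <= 14: swap with position 1, array becomes [4, 13, 17, 12, 14]
arr[3]=12 <= 14: swap with position 2, array becomes [4, 13, 12, 17, 14]

Place pivot at position 3: [4, 13, 12, 14, 17]
Pivot position: 3

After partitioning with pivot 14, the array becomes [4, 13, 12, 14, 17]. The pivot is placed at index 3. All elements to the left of the pivot are <= 14, and all elements to the right are > 14.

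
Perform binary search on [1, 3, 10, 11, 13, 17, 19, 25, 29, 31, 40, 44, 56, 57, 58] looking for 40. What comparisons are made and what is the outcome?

Binary search for 40 in [1, 3, 10, 11, 13, 17, 19, 25, 29, 31, 40, 44, 56, 57, 58]:

lo=0, hi=14, mid=7, arr[mid]=25 -> 25 < 40, search right half
lo=8, hi=14, mid=11, arr[mid]=44 -> 44 > 40, search left half
lo=8, hi=10, mid=9, arr[mid]=31 -> 31 < 40, search right half
lo=10, hi=10, mid=10, arr[mid]=40 -> Found target at index 10!

Binary search finds 40 at index 10 after 4 comparisons. The search repeatedly halves the search space by comparing with the middle element.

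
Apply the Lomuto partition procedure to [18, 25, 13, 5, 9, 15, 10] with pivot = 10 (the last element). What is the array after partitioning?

Lomuto partition with pivot = 10:

Initial array: [18, 25, 13, 5, 9, 15, 10]

arr[0]=18 > 10: no swap
arr[1]=25 > 10: no swap
arr[2]=13 > 10: no swap
arr[3]=5 <= 10: swap with position 0, array becomes [5, 25, 13, 18, 9, 15, 10]
arr[4]=9 <= 10: swap with position 1, array becomes [5, 9, 13, 18, 25, 15, 10]
arr[5]=15 > 10: no swap

Place pivot at position 2: [5, 9, 10, 18, 25, 15, 13]
Pivot position: 2

After partitioning with pivot 10, the array becomes [5, 9, 10, 18, 25, 15, 13]. The pivot is placed at index 2. All elements to the left of the pivot are <= 10, and all elements to the right are > 10.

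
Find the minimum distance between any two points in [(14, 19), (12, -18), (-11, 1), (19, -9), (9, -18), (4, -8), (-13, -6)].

Computing all pairwise distances among 7 points:

d((14, 19), (12, -18)) = 37.054
d((14, 19), (-11, 1)) = 30.8058
d((14, 19), (19, -9)) = 28.4429
d((14, 19), (9, -18)) = 37.3363
d((14, 19), (4, -8)) = 28.7924
d((14, 19), (-13, -6)) = 36.7967
d((12, -18), (-11, 1)) = 29.8329
d((12, -18), (19, -9)) = 11.4018
d((12, -18), (9, -18)) = 3.0 <-- minimum
d((12, -18), (4, -8)) = 12.8062
d((12, -18), (-13, -6)) = 27.7308
d((-11, 1), (19, -9)) = 31.6228
d((-11, 1), (9, -18)) = 27.5862
d((-11, 1), (4, -8)) = 17.4929
d((-11, 1), (-13, -6)) = 7.2801
d((19, -9), (9, -18)) = 13.4536
d((19, -9), (4, -8)) = 15.0333
d((19, -9), (-13, -6)) = 32.1403
d((9, -18), (4, -8)) = 11.1803
d((9, -18), (-13, -6)) = 25.0599
d((4, -8), (-13, -6)) = 17.1172

Closest pair: (12, -18) and (9, -18) with distance 3.0

The closest pair is (12, -18) and (9, -18) with Euclidean distance 3.0. For 7 points, brute-force pairwise comparison is shown above. For large n, the divide-and-conquer algorithm (sort by x, recurse on halves, check the dividing strip) achieves O(n log n).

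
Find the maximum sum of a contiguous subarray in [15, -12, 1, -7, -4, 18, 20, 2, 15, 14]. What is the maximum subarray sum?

Using Kadane's algorithm on [15, -12, 1, -7, -4, 18, 20, 2, 15, 14]:

Scanning through the array:
Position 1 (value -12): max_ending_here = 3, max_so_far = 15
Position 2 (value 1): max_ending_here = 4, max_so_far = 15
Position 3 (value -7): max_ending_here = -3, max_so_far = 15
Position 4 (value -4): max_ending_here = -4, max_so_far = 15
Position 5 (value 18): max_ending_here = 18, max_so_far = 18
Position 6 (value 20): max_ending_here = 38, max_so_far = 38
Position 7 (value 2): max_ending_here = 40, max_so_far = 40
Position 8 (value 15): max_ending_here = 55, max_so_far = 55
Position 9 (value 14): max_ending_here = 69, max_so_far = 69

Maximum subarray: [18, 20, 2, 15, 14]
Maximum sum: 69

The maximum subarray is [18, 20, 2, 15, 14] with sum 69. This subarray runs from index 5 to index 9.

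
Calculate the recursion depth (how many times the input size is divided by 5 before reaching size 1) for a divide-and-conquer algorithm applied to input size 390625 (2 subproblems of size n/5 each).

For divide and conquer with division factor 5:

Problem sizes at each level:
Level 0: 390625
Level 1: 78125
Level 2: 15625
Level 3: 3125
Level 4: 625
Level 5: 125
Level 6: 25
Level 7: 5
Level 8: 1

The root is level 0 and the size-1 base case is level 8 (the tree spans levels 0 through 8, i.e. 9 levels counting the root), so the depth is the number of divisions: log_5(390625) = 8

The recursion tree depth is log_5(390625) = 8. At each level, the problem size is divided by 5, so it takes 8 divisions to reduce to a base case of size 1. The algorithm makes 2 recursive calls at each level.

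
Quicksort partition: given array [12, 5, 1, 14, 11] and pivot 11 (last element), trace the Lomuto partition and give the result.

Lomuto partition with pivot = 11:

Initial array: [12, 5, 1, 14, 11]

arr[0]=12 > 11: no swap
arr[1]=5 <= 11: swap with position 0, array becomes [5, 12, 1, 14, 11]
arr[2]=1 <= 11: swap with position 1, array becomes [5, 1, 12, 14, 11]
arr[3]=14 > 11: no swap

Place pivot at position 2: [5, 1, 11, 14, 12]
Pivot position: 2

After partitioning with pivot 11, the array becomes [5, 1, 11, 14, 12]. The pivot is placed at index 2. All elements to the left of the pivot are <= 11, and all elements to the right are > 11.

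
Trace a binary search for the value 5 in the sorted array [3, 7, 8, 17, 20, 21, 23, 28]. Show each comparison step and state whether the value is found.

Binary search for 5 in [3, 7, 8, 17, 20, 21, 23, 28]:

lo=0, hi=7, mid=3, arr[mid]=17 -> 17 > 5, search left half
lo=0, hi=2, mid=1, arr[mid]=7 -> 7 > 5, search left half
lo=0, hi=0, mid=0, arr[mid]=3 -> 3 < 5, search right half
lo=1 > hi=0, target 5 not found

Binary search determines that 5 is not in the array after 3 comparisons. The search space was exhausted without finding the target.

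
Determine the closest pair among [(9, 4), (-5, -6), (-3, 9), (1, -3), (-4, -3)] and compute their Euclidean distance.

Computing all pairwise distances among 5 points:

d((9, 4), (-5, -6)) = 17.2047
d((9, 4), (-3, 9)) = 13.0
d((9, 4), (1, -3)) = 10.6301
d((9, 4), (-4, -3)) = 14.7648
d((-5, -6), (-3, 9)) = 15.1327
d((-5, -6), (1, -3)) = 6.7082
d((-5, -6), (-4, -3)) = 3.1623 <-- minimum
d((-3, 9), (1, -3)) = 12.6491
d((-3, 9), (-4, -3)) = 12.0416
d((1, -3), (-4, -3)) = 5.0

Closest pair: (-5, -6) and (-4, -3) with distance 3.1623

The closest pair is (-5, -6) and (-4, -3) with Euclidean distance 3.1623. For 5 points, brute-force pairwise comparison is shown above. For large n, the divide-and-conquer algorithm (sort by x, recurse on halves, check the dividing strip) achieves O(n log n).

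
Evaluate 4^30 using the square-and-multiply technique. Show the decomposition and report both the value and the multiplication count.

Computing 4^30 by squaring (build up from 4^1; each line after the first costs one multiplication):

4^1 = 4
4^2 = (4^1)^2 = 4^2 = 16
4^3 = 4 * 4^2 = 4 * 16 = 64
4^6 = (4^3)^2 = 64^2 = 4096
4^7 = 4 * 4^6 = 4 * 4096 = 16384
4^14 = (4^7)^2 = 16384^2 = 268435456
4^15 = 4 * 4^14 = 4 * 268435456 = 1073741824
4^30 = (4^15)^2 = 1073741824^2 = 1152921504606846976

Result: 1152921504606846976
Multiplications needed: 7 (7 lines after 4^1)

4^30 = 1152921504606846976. Using exponentiation by squaring, this requires 7 multiplications. The key idea: if the exponent is even, square the half-power; if odd, multiply by the base once.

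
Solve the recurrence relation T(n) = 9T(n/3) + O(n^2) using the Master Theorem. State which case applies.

Master Theorem for T(n) = 9T(n/3) + O(n^2):

a = 9, b = 3, c = 2
log_b(a) = log_3(9) = 2.0000

Case 2: c = 2 = log_3(9) = 2.0000
T(n) = O(n^2 log n) = O(n^2 log n)

For T(n) = 9T(n/3) + O(n^2): log_3(9) = 2.0000. This is Case 2 of the Master Theorem (c = log_b(a), equal work at all levels), giving O(n^2 log n).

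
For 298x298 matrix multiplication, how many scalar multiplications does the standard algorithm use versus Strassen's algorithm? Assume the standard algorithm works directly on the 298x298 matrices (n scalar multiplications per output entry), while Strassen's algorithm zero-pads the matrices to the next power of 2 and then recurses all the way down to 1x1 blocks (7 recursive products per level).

Matrix multiplication for 298x298 matrices:

Strassen's algorithm requires power-of-2 dimensions. Pad 298x298 to 512x512 (next power of 2).

Standard algorithm: 298^3 = 26463592 multiplications
Strassen's algorithm: 7^(log2(512)) = 7^9 = 40353607 multiplications
Difference: 26463592 - 40353607 = -13890015 (Strassen uses MORE here due to padding overhead — for small or just-over-power-of-2 n, padding can outweigh the per-level savings)

Standard: 26463592 multiplications (298^3). Strassen: 40353607 multiplications (7^9, after padding to 512x512). Strassen reduces 8 recursive multiplications to 7 at each level.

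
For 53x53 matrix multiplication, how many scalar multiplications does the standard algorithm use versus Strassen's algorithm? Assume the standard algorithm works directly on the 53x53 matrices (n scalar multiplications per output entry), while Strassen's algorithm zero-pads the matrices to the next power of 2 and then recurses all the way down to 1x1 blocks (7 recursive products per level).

Matrix multiplication for 53x53 matrices:

Strassen's algorithm requires power-of-2 dimensions. Pad 53x53 to 64x64 (next power of 2).

Standard algorithm: 53^3 = 148877 multiplications
Strassen's algorithm: 7^(log2(64)) = 7^6 = 117649 multiplications
Savings: 148877 - 117649 = 31228 multiplications

Standard: 148877 multiplications (53^3). Strassen: 117649 multiplications (7^6, after padding to 64x64). Strassen reduces 8 recursive multiplications to 7 at each level.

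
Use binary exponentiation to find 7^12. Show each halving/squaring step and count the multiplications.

Computing 7^12 by squaring (build up from 7^1; each line after the first costs one multiplication):

7^1 = 7
7^2 = (7^1)^2 = 7^2 = 49
7^3 = 7 * 7^2 = 7 * 49 = 343
7^6 = (7^3)^2 = 343^2 = 117649
7^12 = (7^6)^2 = 117649^2 = 13841287201

Result: 13841287201
Multiplications needed: 4 (4 lines after 7^1)

7^12 = 13841287201. Using exponentiation by squaring, this requires 4 multiplications. The key idea: if the exponent is even, square the half-power; if odd, multiply by the base once.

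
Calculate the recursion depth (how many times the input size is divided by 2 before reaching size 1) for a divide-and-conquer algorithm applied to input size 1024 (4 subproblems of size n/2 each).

For divide and conquer with division factor 2:

Problem sizes at each level:
Level 0: 1024
Level 1: 512
Level 2: 256
Level 3: 128
Level 4: 64
Level 5: 32
Level 6: 16
Level 7: 8
Level 8: 4
Level 9: 2
Level 10: 1

The root is level 0 and the size-1 base case is level 10 (the tree spans levels 0 through 10, i.e. 11 levels counting the root), so the depth is the number of divisions: log_2(1024) = 10

The recursion tree depth is log_2(1024) = 10. At each level, the problem size is divided by 2, so it takes 10 divisions to reduce to a base case of size 1. The algorithm makes 4 recursive calls at each level.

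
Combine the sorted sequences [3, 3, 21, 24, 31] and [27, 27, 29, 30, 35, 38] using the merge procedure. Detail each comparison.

Merging process:

Compare 3 vs 27: take 3 from left. Merged: [3]
Compare 3 vs 27: take 3 from left. Merged: [3, 3]
Compare 21 vs 27: take 21 from left. Merged: [3, 3, 21]
Compare 24 vs 27: take 24 from left. Merged: [3, 3, 21, 24]
Compare 31 vs 27: take 27 from right. Merged: [3, 3, 21, 24, 27]
Compare 31 vs 27: take 27 from right. Merged: [3, 3, 21, 24, 27, 27]
Compare 31 vs 29: take 29 from right. Merged: [3, 3, 21, 24, 27, 27, 29]
Compare 31 vs 30: take 30 from right. Merged: [3, 3, 21, 24, 27, 27, 29, 30]
Compare 31 vs 35: take 31 from left. Merged: [3, 3, 21, 24, 27, 27, 29, 30, 31]
Append remaining from right: [35, 38]. Merged: [3, 3, 21, 24, 27, 27, 29, 30, 31, 35, 38]

Final merged array: [3, 3, 21, 24, 27, 27, 29, 30, 31, 35, 38]
Total comparisons: 9

The merged array is [3, 3, 21, 24, 27, 27, 29, 30, 31, 35, 38], requiring 9 comparisons. The merge step runs in O(n) time where n is the total number of elements.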